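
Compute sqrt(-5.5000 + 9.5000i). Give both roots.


|z| = sqrt(30.25+90.25) = 10.9772
sqrt((|z|+a)/2) = sqrt((10.9772+(-5.5))/2) = sqrt(2.7386) = 1.6549
sqrt((|z|-a)/2) = sqrt((10.9772-(-5.5))/2) = sqrt(8.2386) = 2.8703

±(1.6549 + 2.8703i) i.e. 1.6549 + 2.8703i and -1.6549 - 2.8703i


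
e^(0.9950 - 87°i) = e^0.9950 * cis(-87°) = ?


e^0.9950 = 2.7047
cos(-87°) = 0.05234
sin(-87°) = -0.99863
Real = 2.7047*0.05234 = 0.1416
Imag = 2.7047*(-0.99863) = -2.7010

0.1416 - 2.7010i


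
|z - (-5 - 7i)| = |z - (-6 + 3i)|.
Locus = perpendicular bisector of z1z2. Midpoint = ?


Equal distances means the locus is the perpendicular bisector of z1 and z2.
Midpoint = ((-5+(-6))/2, (-7+3)/2) = (-5.5000, -2.0000)

Perpendicular bisector through (-5.5000, -2.0000)


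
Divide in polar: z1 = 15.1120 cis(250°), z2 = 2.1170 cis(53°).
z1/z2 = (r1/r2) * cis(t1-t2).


r = 15.1120 / 2.1170 = 7.1384
theta = 250° - 53° = 197° = 197° (mod 360)

7.1384 cis(197°)


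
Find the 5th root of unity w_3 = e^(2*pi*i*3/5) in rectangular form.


Angle = 360*3/5 = 216°
a = cos(216°) = -0.8090
b = sin(216°) = -0.5878

-0.8090 - 0.5878i


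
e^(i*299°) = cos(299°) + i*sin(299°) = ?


cos(299°) = 0.4848
sin(299°) = -0.8746

e^(i*299°) = 0.4848 - 0.8746i


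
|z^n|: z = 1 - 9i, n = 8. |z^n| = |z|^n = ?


|z| = sqrt(1+81) = sqrt(82) = 9.0554
|z^8| = |z|^8 = (sqrt(82))^8 = 82^4 = 45212176

|z^8| = 45212176


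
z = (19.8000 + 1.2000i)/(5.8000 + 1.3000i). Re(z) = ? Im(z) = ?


Multiply by conjugate: (19.8000 + 1.2000i)(5.8000 - 1.3000i) / (5.8^2 + 1.3^2)
Numerator real = 19.8*5.8 + 1.2*1.3 = 116.4
Numerator imag = 1.2*5.8 - 19.8*1.3 = -18.78
Denominator = 35.33
Re(z) = 116.4/35.33 = 3.2947
Im(z) = -18.78/35.33 = -0.5316

Re(z) = 3.2947, Im(z) = -0.5316


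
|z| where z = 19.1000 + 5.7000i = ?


|z| = sqrt(19.1^2 + 5.7^2) = sqrt(364.81 + 32.49) = sqrt(397.3) = 19.9324

|z| = 19.9324


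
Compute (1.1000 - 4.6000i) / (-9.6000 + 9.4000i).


Conjugate of z2 = -9.6000 - 9.4000i
Numerator: (1.1000 - 4.6000i)(-9.6000 - 9.4000i) = -53.8000 + 33.8200i
Denominator: (-9.6)^2 + 9.4^2 = 180.52
Result = (-53.8000 + 33.8200i)/180.52

-0.2980 + 0.1873i


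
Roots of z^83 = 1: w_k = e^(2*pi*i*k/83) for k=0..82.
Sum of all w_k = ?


The sum of all 83th roots of unity is 0.
Geometric series: (1 - w^83)/(1 - w) = (1-1)/(1-w) = 0 since w^83 = 1, w ≠ 1.
Alternatively: coefficient of z^82 in z^83 - 1 is 0.

0


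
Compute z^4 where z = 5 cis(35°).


r^4 = 5^4 = 625
n*theta = 4*35° = 140° = 140° (mod 360)
a = 625*cos(140°) = -478.7778
b = 625*sin(140°) = 401.7423

625 cis(140°) = -478.7778 + 401.7423i


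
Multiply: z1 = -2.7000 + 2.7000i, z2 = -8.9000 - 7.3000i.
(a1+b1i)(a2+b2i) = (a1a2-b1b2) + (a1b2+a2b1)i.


Real = -2.7*(-8.9) - 2.7*(-7.3) = 24.03 - (-19.71) = 43.74
Imag = -2.7*(-7.3) - (8.9)*2.7 = 19.71 - (24.03) = -4.32

43.7400 - 4.3200i


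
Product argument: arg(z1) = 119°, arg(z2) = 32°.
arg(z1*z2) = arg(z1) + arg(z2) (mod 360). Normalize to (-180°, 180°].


arg(z1*z2) = 119° + 32° = 151°
Normalized to (-180°, 180°]: 151°

151°


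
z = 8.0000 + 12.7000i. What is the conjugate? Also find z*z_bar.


z_bar = 8.0000 - 12.7000i
z*z_bar = 8^2 + 12.7^2 = 64 + 161.29 = 225.29

z_bar = 8.0000 - 12.7000i, z*z_bar = 225.29


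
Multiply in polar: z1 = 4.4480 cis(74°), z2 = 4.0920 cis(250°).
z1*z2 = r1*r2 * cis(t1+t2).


r = 4.4480 * 4.0920 = 18.2012
theta = 74° + 250° = 324° = 324° (mod 360)

18.2012 cis(324°)


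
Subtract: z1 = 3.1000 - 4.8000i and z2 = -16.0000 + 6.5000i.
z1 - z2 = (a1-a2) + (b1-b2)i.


Real: 3.1 + 16 = 19.1
Imag: -4.8 - 6.5 = -11.3

19.1000 - 11.3000i


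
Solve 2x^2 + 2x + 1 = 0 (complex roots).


disc = 2^2 - 4*2*1 = 4 - 8 = -4
sqrt(|disc|) = sqrt(4) = 2.0000
Real part = -2/(2*2) = -0.5000
Imag part = 2.0000/(2*2) = 0.5000

-0.5000 ± 0.5000i


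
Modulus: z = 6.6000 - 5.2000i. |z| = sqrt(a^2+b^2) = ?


|z| = sqrt(6.6^2 + (-5.2)^2) = sqrt(43.56 + 27.04) = sqrt(70.6) = 8.4024

|z| = 8.4024


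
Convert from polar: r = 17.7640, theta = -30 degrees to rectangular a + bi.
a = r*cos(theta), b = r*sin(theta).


a = 17.7640*cos(-30°) = 17.7640*0.866025 = 15.3841
b = 17.7640*sin(-30°) = 17.7640*(-0.5) = -8.8820

15.3841 - 8.8820i


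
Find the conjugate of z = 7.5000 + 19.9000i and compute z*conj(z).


z_bar = 7.5000 - 19.9000i
z*z_bar = 7.5^2 + 19.9^2 = 56.25 + 396.01 = 452.26

z_bar = 7.5000 - 19.9000i, z*z_bar = 452.26


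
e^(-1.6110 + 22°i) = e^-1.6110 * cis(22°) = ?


e^-1.6110 = 0.19969
cos(22°) = 0.92718
sin(22°) = 0.3746
Real = 0.19969*0.92718 = 0.1851
Imag = 0.19969*0.3746 = 0.0748

0.1851 + 0.0748i


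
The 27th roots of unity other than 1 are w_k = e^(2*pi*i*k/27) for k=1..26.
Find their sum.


With w = e^(2*pi*i/27), all 27 of the 27th roots of unity w^0 = 1, w, ..., w^(26) sum to 0: 1 + w + ... + w^(26) = (1 - w^27)/(1 - w) = 0 since w^27 = 1, w ≠ 1.
Removing the root 1: w + w^2 + ... + w^(26) = 0 - 1 = -1

Sum = -1


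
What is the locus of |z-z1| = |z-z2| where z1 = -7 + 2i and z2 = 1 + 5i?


Equal distances means the locus is the perpendicular bisector of z1 and z2.
Midpoint = ((-7+1)/2, (2+5)/2) = (-3.0000, 3.5000)

Perpendicular bisector through (-3.0000, 3.5000)


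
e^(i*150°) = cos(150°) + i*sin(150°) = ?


cos(150°) = -0.8660
sin(150°) = 0.5000

e^(i*150°) = -0.8660 + 0.5000i


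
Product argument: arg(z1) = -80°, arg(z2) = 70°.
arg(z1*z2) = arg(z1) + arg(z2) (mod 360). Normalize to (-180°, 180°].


arg(z1*z2) = -80° + 70° = -10°
Normalized to (-180°, 180°]: -10°

-10°


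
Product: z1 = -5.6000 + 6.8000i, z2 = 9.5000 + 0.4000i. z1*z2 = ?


Real = -5.6*9.5 - 6.8*0.4 = -53.2 - 2.72 = -55.92
Imag = -5.6*0.4 + 9.5*6.8 = -2.24 + 64.6 = 62.36

-55.9200 + 62.3600i


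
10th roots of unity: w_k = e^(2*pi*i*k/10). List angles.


The 10th roots of unity are cis(360k/10°) for k=0..9
Angle step = 360/10 = 36°
Primitive root: cis(36°)
Primitive root = 0.8090 + 0.5878i

10 roots at angles: 0°, 36°, 72°, 108°, 144°, 180°, 216°, 252°, 288°, 324°


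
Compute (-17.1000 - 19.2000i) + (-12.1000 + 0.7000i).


Real: -17.1 - 12.1 = -29.2
Imag: -19.2 + 0.7 = -18.5

-29.2000 - 18.5000i


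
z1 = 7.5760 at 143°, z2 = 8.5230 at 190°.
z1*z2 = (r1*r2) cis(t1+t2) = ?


r = 7.5760 * 8.5230 = 64.5702
theta = 143° + 190° = 333° = 333° (mod 360)

64.5702 cis(333°)


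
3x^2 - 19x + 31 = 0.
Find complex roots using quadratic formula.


disc = (-19)^2 - 4*3*31 = 361 - 372 = -11
sqrt(|disc|) = sqrt(11) = 3.3166
Real part = 19/(2*3) = 3.1667
Imag part = 3.3166/(2*3) = 0.5528

3.1667 ± 0.5528i


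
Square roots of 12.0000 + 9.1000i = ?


|z| = sqrt(144+82.81) = 15.0602
sqrt((|z|+a)/2) = sqrt((15.0602+12)/2) = sqrt(13.5301) = 3.6783
sqrt((|z|-a)/2) = sqrt((15.0602-12)/2) = sqrt(1.5301) = 1.2370

±(3.6783 + 1.2370i) i.e. 3.6783 + 1.2370i and -3.6783 - 1.2370i


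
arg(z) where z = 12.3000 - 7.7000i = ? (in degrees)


Re = 12.3, Im = -7.7
arg = atan2(-7.7, 12.3) = -32.0472 degrees

arg(z) = -32.0472 degrees


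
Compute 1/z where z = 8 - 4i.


|z|^2 = 64+16 = 80
1/z = (8 + 4i)/80

1/z = 0.1000 + 0.0500i


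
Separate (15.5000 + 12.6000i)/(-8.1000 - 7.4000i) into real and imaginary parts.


Multiply by conjugate: (15.5000 + 12.6000i)(-8.1000 + 7.4000i) / ((-8.1)^2 + (-7.4)^2)
Numerator real = 15.5*(-8.1) + 12.6*(-7.4) = -218.79
Numerator imag = 12.6*(-8.1) - 15.5*(-7.4) = 12.64
Denominator = 120.37
Re(z) = -218.79/120.37 = -1.8176
Im(z) = 12.64/120.37 = 0.1050

Re(z) = -1.8176, Im(z) = 0.1050


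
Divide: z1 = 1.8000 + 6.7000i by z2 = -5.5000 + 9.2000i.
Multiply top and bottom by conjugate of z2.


Conjugate of z2 = -5.5000 - 9.2000i
Numerator: (1.8000 + 6.7000i)(-5.5000 - 9.2000i) = 51.7400 - 53.4100i
Denominator: (-5.5)^2 + 9.2^2 = 114.89
Result = (51.7400 - 53.4100i)/114.89

0.4503 - 0.4649i


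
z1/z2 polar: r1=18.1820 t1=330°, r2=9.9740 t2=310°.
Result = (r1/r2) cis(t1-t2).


r = 18.1820 / 9.9740 = 1.8229
theta = 330° - 310° = 20° = 20° (mod 360)

1.8229 cis(20°)


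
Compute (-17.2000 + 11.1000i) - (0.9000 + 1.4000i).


Real: -17.2 - 0.9 = -18.1
Imag: 11.1 - 1.4 = 9.7

-18.1000 + 9.7000i


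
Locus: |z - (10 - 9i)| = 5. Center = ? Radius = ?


|z - z0| = r is a circle with center z0 and radius r.
Center = (10, -9), radius = 5

Circle with center (10, -9) and radius 5


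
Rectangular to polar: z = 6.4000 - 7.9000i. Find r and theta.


r = sqrt(40.96+62.41) = sqrt(103.37) = 10.1671
theta = atan2(-7.9, 6.4) = -50.9881 degrees

r = 10.1671, theta = -50.9881 degrees


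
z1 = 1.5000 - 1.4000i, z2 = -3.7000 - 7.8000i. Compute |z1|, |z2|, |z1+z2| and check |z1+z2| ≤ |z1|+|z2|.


|z1| = sqrt(1.5^2 + (-1.4)^2) = sqrt(4.21) = 2.0518
|z2| = sqrt((-3.7)^2 + (-7.8)^2) = sqrt(74.53) = 8.6331
z1+z2 = -2.2000 - 9.2000i
|z1+z2| = sqrt(89.48) = 9.4594
|z1|+|z2| = 2.0518 + 8.6331 = 10.6849

|z1+z2| = 9.4594 ≤ |z1|+|z2| = 10.6849 (verified)


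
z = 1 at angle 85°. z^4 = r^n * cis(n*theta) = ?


r^4 = 1^4 = 1
n*theta = 4*85° = 340° = 340° (mod 360)
a = 1*cos(340°) = 0.9397
b = 1*sin(340°) = -0.3420

1 cis(340°) = 0.9397 - 0.3420i


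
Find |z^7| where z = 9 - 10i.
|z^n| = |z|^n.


|z| = sqrt(81+100) = sqrt(181) = 13.4536
|z^7| = |z|^7 = (sqrt(181))^7 = 181^3 * sqrt(181) = 5929741*sqrt(181)

|z^7| = 5929741*sqrt(181) ≈ 79776506.1105


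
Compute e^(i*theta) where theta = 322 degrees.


cos(322°) = 0.7880
sin(322°) = -0.6157

e^(i*322°) = 0.7880 - 0.6157i


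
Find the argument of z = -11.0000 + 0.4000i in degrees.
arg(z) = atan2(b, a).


Re = -11, Im = 0.4
arg = atan2(0.4, -11) = 177.9174 degrees

arg(z) = 177.9174 degrees


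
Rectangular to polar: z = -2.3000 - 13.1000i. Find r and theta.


r = sqrt(5.29+171.61) = sqrt(176.9) = 13.3004
theta = atan2(-13.1, -2.3) = -99.9581 degrees

r = 13.3004, theta = -99.9581 degrees


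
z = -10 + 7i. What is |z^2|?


|z| = sqrt(100+49) = sqrt(149) = 12.2066
|z^2| = |z|^2 = (sqrt(149))^2 = 149

|z^2| = 149


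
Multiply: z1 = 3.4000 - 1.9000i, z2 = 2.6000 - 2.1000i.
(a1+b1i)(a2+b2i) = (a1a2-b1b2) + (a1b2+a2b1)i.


Real = 3.4*2.6 - (-1.9)*(-2.1) = 8.84 - 3.99 = 4.85
Imag = 3.4*(-2.1) + 2.6*(-1.9) = -7.14 - (4.94) = -12.08

4.8500 - 12.0800i


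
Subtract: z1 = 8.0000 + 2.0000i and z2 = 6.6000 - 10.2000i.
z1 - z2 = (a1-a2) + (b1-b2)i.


Real: 8 - 6.6 = 1.4
Imag: 2 + 10.2 = 12.2

1.4000 + 12.2000i


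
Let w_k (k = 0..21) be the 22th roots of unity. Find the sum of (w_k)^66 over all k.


The roots are w_k = w^k with w = e^(2*pi*i/22), and (w^k)^66 = (w^66)^k.
So S = 1 + u + u^2 + ... + u^(21) with u = w^66.
66 = 3*22 + 0, so 66 is a multiple of 22 and u = (w^22)^3 = 1.
Every one of the 22 terms equals 1: S = 22

S = 22


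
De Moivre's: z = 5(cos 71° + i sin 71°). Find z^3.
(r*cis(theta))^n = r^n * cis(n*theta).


r^3 = 5^3 = 125
n*theta = 3*71° = 213° = 213° (mod 360)
a = 125*cos(213°) = -104.8338
b = 125*sin(213°) = -68.0799

125 cis(213°) = -104.8338 - 68.0799i


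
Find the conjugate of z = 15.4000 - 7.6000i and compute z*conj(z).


z_bar = 15.4000 + 7.6000i
z*z_bar = 15.4^2 + (-7.6)^2 = 237.16 + 57.76 = 294.92

z_bar = 15.4000 + 7.6000i, z*z_bar = 294.92


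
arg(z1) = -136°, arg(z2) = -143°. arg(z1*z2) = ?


arg(z1*z2) = -136° - 143° = -279°
Normalized to (-180°, 180°]: 81°

81°


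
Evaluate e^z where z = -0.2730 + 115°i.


e^-0.2730 = 0.7611
cos(115°) = -0.42262
sin(115°) = 0.9063
Real = 0.7611*(-0.42262) = -0.3217
Imag = 0.7611*0.9063 = 0.6898

-0.3217 + 0.6898i


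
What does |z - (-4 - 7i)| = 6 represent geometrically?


|z - z0| = r is a circle with center z0 and radius r.
Center = (-4, -7), radius = 6

Circle with center (-4, -7) and radius 6


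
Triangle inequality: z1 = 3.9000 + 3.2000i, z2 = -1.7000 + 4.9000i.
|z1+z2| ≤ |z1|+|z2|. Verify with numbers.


|z1| = sqrt(3.9^2 + 3.2^2) = sqrt(25.45) = 5.0448
|z2| = sqrt((-1.7)^2 + 4.9^2) = sqrt(26.9) = 5.1865
z1+z2 = 2.2000 + 8.1000i
|z1+z2| = sqrt(70.45) = 8.3934
|z1|+|z2| = 5.0448 + 5.1865 = 10.2313

|z1+z2| = 8.3934 ≤ |z1|+|z2| = 10.2313 (verified)


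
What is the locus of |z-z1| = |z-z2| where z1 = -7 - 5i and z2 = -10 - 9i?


Equal distances means the locus is the perpendicular bisector of z1 and z2.
Midpoint = ((-7+(-10))/2, (-5+(-9))/2) = (-8.5000, -7.0000)

Perpendicular bisector through (-8.5000, -7.0000)


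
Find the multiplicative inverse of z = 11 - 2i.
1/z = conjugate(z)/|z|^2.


|z|^2 = 121+4 = 125
1/z = (11 + 2i)/125

1/z = 0.0880 + 0.0160i


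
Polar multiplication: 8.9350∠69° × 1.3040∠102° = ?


r = 8.9350 * 1.3040 = 11.6512
theta = 69° + 102° = 171° = 171° (mod 360)

11.6512 cis(171°)


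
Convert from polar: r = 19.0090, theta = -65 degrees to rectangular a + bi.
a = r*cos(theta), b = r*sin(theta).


a = 19.0090*cos(-65°) = 19.0090*0.42262 = 8.0336
b = 19.0090*sin(-65°) = 19.0090*(-0.90631) = -17.2280

8.0336 - 17.2280i


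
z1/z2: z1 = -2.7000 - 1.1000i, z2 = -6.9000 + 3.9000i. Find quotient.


Conjugate of z2 = -6.9000 - 3.9000i
Numerator: (-2.7000 - 1.1000i)(-6.9000 - 3.9000i) = 14.3400 + 18.1200i
Denominator: (-6.9)^2 + 3.9^2 = 62.82
Result = (14.3400 + 18.1200i)/62.82

0.2283 + 0.2884i


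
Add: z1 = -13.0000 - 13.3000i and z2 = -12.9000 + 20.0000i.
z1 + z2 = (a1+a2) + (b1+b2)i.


Real: -13 - 12.9 = -25.9
Imag: -13.3 + 20 = 6.7

-25.9000 + 6.7000i


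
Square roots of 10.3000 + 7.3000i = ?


|z| = sqrt(106.09+53.29) = 12.6246
sqrt((|z|+a)/2) = sqrt((12.6246+10.3)/2) = sqrt(11.4623) = 3.3856
sqrt((|z|-a)/2) = sqrt((12.6246-10.3)/2) = sqrt(1.1623) = 1.0781

±(3.3856 + 1.0781i) i.e. 3.3856 + 1.0781i and -3.3856 - 1.0781i


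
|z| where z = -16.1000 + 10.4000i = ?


|z| = sqrt((-16.1)^2 + 10.4^2) = sqrt(259.21 + 108.16) = sqrt(367.37) = 19.1669

|z| = 19.1669


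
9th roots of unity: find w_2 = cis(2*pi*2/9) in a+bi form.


Angle = 360*2/9 = 80°
a = cos(80°) = 0.1736
b = sin(80°) = 0.9848

0.1736 + 0.9848i


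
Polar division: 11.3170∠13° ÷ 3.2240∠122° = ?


r = 11.3170 / 3.2240 = 3.5102
theta = 13° - 122° = -109° = 251° (mod 360)

3.5102 cis(251°)


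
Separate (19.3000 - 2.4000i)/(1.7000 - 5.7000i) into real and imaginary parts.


Multiply by conjugate: (19.3000 - 2.4000i)(1.7000 + 5.7000i) / (1.7^2 + (-5.7)^2)
Numerator real = 19.3*1.7 - (2.4)*(-5.7) = 46.49
Numerator imag = -2.4*1.7 - 19.3*(-5.7) = 105.93
Denominator = 35.38
Re(z) = 46.49/35.38 = 1.3140
Im(z) = 105.93/35.38 = 2.9941

Re(z) = 1.3140, Im(z) = 2.9941


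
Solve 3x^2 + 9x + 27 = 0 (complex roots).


disc = 9^2 - 4*3*27 = 81 - 324 = -243
sqrt(|disc|) = sqrt(243) = 15.5885
Real part = -9/(2*3) = -1.5000
Imag part = 15.5885/(2*3) = 2.5981

-1.5000 ± 2.5981i


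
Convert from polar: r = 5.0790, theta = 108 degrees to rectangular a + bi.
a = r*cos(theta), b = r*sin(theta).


a = 5.0790*cos(108°) = 5.0790*(-0.30902) = -1.5695
b = 5.0790*sin(108°) = 5.0790*0.95106 = 4.8304

-1.5695 + 4.8304i


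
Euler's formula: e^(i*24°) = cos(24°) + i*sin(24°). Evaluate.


cos(24°) = 0.9135
sin(24°) = 0.4067

e^(i*24°) = 0.9135 + 0.4067i


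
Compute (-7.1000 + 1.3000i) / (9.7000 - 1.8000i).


Conjugate of z2 = 9.7000 + 1.8000i
Numerator: (-7.1000 + 1.3000i)(9.7000 + 1.8000i) = -71.2100 - 0.1700i
Denominator: 9.7^2 + (-1.8)^2 = 97.33
Result = (-71.2100 - 0.1700i)/97.33

-0.7316 - 0.0017i


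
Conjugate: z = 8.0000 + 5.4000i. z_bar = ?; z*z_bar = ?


z_bar = 8.0000 - 5.4000i
z*z_bar = 8^2 + 5.4^2 = 64 + 29.16 = 93.16

z_bar = 8.0000 - 5.4000i, z*z_bar = 93.16


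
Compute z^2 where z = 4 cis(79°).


r^2 = 4^2 = 16
n*theta = 2*79° = 158° = 158° (mod 360)
a = 16*cos(158°) = -14.8349
b = 16*sin(158°) = 5.9937

16 cis(158°) = -14.8349 + 5.9937i


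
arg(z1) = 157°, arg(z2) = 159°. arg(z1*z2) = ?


arg(z1*z2) = 157° + 159° = 316°
Normalized to (-180°, 180°]: -44°

-44°


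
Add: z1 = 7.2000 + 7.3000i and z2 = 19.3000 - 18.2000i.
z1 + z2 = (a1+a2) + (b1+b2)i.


Real: 7.2 + 19.3 = 26.5
Imag: 7.3 - 18.2 = -10.9

26.5000 - 10.9000i


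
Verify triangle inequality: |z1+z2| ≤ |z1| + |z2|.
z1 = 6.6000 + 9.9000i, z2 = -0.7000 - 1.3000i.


|z1| = sqrt(6.6^2 + 9.9^2) = sqrt(141.57) = 11.8983
|z2| = sqrt((-0.7)^2 + (-1.3)^2) = sqrt(2.18) = 1.4765
z1+z2 = 5.9000 + 8.6000i
|z1+z2| = sqrt(108.77) = 10.4293
|z1|+|z2| = 11.8983 + 1.4765 = 13.3748

|z1+z2| = 10.4293 ≤ |z1|+|z2| = 13.3748 (verified)


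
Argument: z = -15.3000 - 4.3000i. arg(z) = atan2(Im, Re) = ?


Re = -15.3, Im = -4.3
arg = atan2(-4.3, -15.3) = -164.3022 degrees

arg(z) = -164.3022 degrees


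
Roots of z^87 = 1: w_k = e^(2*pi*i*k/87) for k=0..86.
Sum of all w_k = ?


The sum of all 87th roots of unity is 0.
Geometric series: (1 - w^87)/(1 - w) = (1-1)/(1-w) = 0 since w^87 = 1, w ≠ 1.
Alternatively: coefficient of z^86 in z^87 - 1 is 0.

0


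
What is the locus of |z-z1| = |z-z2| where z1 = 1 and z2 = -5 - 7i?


Equal distances means the locus is the perpendicular bisector of z1 and z2.
Midpoint = ((1+(-5))/2, (0+(-7))/2) = (-2.0000, -3.5000)

Perpendicular bisector through (-2.0000, -3.5000)


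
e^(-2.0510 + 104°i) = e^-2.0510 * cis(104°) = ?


e^-2.0510 = 0.1286
cos(104°) = -0.2419
sin(104°) = 0.9703
Real = 0.1286*(-0.2419) = -0.0311
Imag = 0.1286*0.9703 = 0.1248

-0.0311 + 0.1248i


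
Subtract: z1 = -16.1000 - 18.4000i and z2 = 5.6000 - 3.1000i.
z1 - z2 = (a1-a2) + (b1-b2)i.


Real: -16.1 - 5.6 = -21.7
Imag: -18.4 + 3.1 = -15.3

-21.7000 - 15.3000i


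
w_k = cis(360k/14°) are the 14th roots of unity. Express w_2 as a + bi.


Angle = 360*2/14 = 51.4286°
a = cos(51.4286°) = 0.6235
b = sin(51.4286°) = 0.7818

0.6235 + 0.7818i


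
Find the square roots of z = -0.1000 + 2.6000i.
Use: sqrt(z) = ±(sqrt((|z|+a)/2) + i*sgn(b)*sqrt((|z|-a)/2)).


|z| = sqrt(0.01+6.76) = 2.6019
sqrt((|z|+a)/2) = sqrt((2.6019+(-0.1))/2) = sqrt(1.2510) = 1.1185
sqrt((|z|-a)/2) = sqrt((2.6019-(-0.1))/2) = sqrt(1.3510) = 1.1623

±(1.1185 + 1.1623i) i.e. 1.1185 + 1.1623i and -1.1185 - 1.1623i


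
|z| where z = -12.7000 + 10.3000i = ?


|z| = sqrt((-12.7)^2 + 10.3^2) = sqrt(161.29 + 106.09) = sqrt(267.38) = 16.3518

|z| = 16.3518


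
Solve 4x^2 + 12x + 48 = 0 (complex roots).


disc = 12^2 - 4*4*48 = 144 - 768 = -624
sqrt(|disc|) = sqrt(624) = 24.9800
Real part = -12/(2*4) = -1.5000
Imag part = 24.9800/(2*4) = 3.1225

-1.5000 ± 3.1225i


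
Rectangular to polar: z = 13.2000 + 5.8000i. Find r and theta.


r = sqrt(174.24+33.64) = sqrt(207.88) = 14.4180
theta = atan2(5.8, 13.2) = 23.7204 degrees

r = 14.4180, theta = 23.7204 degrees


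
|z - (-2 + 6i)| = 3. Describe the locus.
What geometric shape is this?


|z - z0| = r is a circle with center z0 and radius r.
Center = (-2, 6), radius = 3

Circle with center (-2, 6) and radius 3


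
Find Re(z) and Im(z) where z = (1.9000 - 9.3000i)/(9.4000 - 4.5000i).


Multiply by conjugate: (1.9000 - 9.3000i)(9.4000 + 4.5000i) / (9.4^2 + (-4.5)^2)
Numerator real = 1.9*9.4 - (9.3)*(-4.5) = 59.71
Numerator imag = -9.3*9.4 - 1.9*(-4.5) = -78.87
Denominator = 108.61
Re(z) = 59.71/108.61 = 0.5498
Im(z) = -78.87/108.61 = -0.7262

Re(z) = 0.5498, Im(z) = -0.7262


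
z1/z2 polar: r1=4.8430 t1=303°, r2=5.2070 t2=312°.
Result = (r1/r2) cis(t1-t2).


r = 4.8430 / 5.2070 = 0.9301
theta = 303° - 312° = -9° = 351° (mod 360)

0.9301 cis(351°)


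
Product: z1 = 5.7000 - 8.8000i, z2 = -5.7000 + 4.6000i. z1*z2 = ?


Real = 5.7*(-5.7) - (-8.8)*4.6 = -32.49 - (-40.48) = 7.99
Imag = 5.7*4.6 - (5.7)*(-8.8) = 26.22 + 50.16 = 76.38

7.9900 + 76.3800i


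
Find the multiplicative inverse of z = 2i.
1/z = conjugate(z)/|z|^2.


|z|^2 = 0+4 = 4
1/z = (0 - 2i)/4

1/z = 0 - 0.5000i


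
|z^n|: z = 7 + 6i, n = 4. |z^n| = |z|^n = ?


|z| = sqrt(49+36) = sqrt(85) = 9.2195
|z^4| = |z|^4 = (sqrt(85))^4 = 85^2 = 7225

|z^4| = 7225


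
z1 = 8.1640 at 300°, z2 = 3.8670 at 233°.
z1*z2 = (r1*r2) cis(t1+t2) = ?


r = 8.1640 * 3.8670 = 31.5702
theta = 300° + 233° = 533° = 173° (mod 360)

31.5702 cis(173°)


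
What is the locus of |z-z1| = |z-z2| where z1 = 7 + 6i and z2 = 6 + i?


Equal distances means the locus is the perpendicular bisector of z1 and z2.
Midpoint = ((7+6)/2, (6+1)/2) = (6.5000, 3.5000)

Perpendicular bisector through (6.5000, 3.5000)


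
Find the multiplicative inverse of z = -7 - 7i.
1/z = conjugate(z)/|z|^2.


|z|^2 = 49+49 = 98
1/z = (-7 + 7i)/98

1/z = -0.0714 + 0.0714i


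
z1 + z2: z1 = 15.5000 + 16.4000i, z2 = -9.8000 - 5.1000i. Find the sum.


Real: 15.5 - 9.8 = 5.7
Imag: 16.4 - 5.1 = 11.3

5.7000 + 11.3000i


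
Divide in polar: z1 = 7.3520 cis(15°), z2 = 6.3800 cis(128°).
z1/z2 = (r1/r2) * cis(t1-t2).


r = 7.3520 / 6.3800 = 1.1524
theta = 15° - 128° = -113° = 247° (mod 360)

1.1524 cis(247°)


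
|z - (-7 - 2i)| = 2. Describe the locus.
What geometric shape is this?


|z - z0| = r is a circle with center z0 and radius r.
Center = (-7, -2), radius = 2

Circle with center (-7, -2) and radius 2


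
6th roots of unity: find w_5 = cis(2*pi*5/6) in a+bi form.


Angle = 360*5/6 = 300°
a = cos(300°) = 0.5000
b = sin(300°) = -0.8660

0.5000 - 0.8660i


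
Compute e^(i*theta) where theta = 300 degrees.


cos(300°) = 0.5000
sin(300°) = -0.8660

e^(i*300°) = 0.5000 - 0.8660i


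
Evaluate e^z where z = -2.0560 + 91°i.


e^-2.0560 = 0.12796
cos(91°) = -0.0175
sin(91°) = 0.9998
Real = 0.12796*(-0.0175) = -0.0022
Imag = 0.12796*0.9998 = 0.1279

-0.0022 + 0.1279i


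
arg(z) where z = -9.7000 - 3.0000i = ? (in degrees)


Re = -9.7, Im = -3
arg = atan2(-3, -9.7) = -162.8143 degrees

arg(z) = -162.8143 degrees


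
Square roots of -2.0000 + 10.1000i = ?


|z| = sqrt(4+102.01) = 10.2961
sqrt((|z|+a)/2) = sqrt((10.2961+(-2))/2) = sqrt(4.1481) = 2.0367
sqrt((|z|-a)/2) = sqrt((10.2961-(-2))/2) = sqrt(6.1481) = 2.4795

±(2.0367 + 2.4795i) i.e. 2.0367 + 2.4795i and -2.0367 - 2.4795i


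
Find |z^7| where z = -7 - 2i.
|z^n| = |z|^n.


|z| = sqrt(49+4) = sqrt(53) = 7.2801
|z^7| = |z|^7 = (sqrt(53))^7 = 53^3 * sqrt(53) = 148877*sqrt(53)

|z^7| = 148877*sqrt(53) ≈ 1083840.9200


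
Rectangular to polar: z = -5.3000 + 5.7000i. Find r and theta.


r = sqrt(28.09+32.49) = sqrt(60.58) = 7.7833
theta = atan2(5.7, -5.3) = 132.9174 degrees

r = 7.7833, theta = 132.9174 degrees


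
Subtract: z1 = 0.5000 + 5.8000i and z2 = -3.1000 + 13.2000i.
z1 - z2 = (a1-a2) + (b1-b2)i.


Real: 0.5 + 3.1 = 3.6
Imag: 5.8 - 13.2 = -7.4

3.6000 - 7.4000i


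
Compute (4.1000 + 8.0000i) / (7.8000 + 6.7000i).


Conjugate of z2 = 7.8000 - 6.7000i
Numerator: (4.1000 + 8.0000i)(7.8000 - 6.7000i) = 85.5800 + 34.9300i
Denominator: 7.8^2 + 6.7^2 = 105.73
Result = (85.5800 + 34.9300i)/105.73

0.8094 + 0.3304i


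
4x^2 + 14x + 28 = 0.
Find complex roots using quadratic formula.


disc = 14^2 - 4*4*28 = 196 - 448 = -252
sqrt(|disc|) = sqrt(252) = 15.8745
Real part = -14/(2*4) = -1.7500
Imag part = 15.8745/(2*4) = 1.9843

-1.7500 ± 1.9843i


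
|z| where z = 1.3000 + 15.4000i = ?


|z| = sqrt(1.3^2 + 15.4^2) = sqrt(1.69 + 237.16) = sqrt(238.85) = 15.4548

|z| = 15.4548


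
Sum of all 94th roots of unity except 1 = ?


With w = e^(2*pi*i/94), all 94 of the 94th roots of unity w^0 = 1, w, ..., w^(93) sum to 0: 1 + w + ... + w^(93) = (1 - w^94)/(1 - w) = 0 since w^94 = 1, w ≠ 1.
Removing the root 1: w + w^2 + ... + w^(93) = 0 - 1 = -1

Sum = -1


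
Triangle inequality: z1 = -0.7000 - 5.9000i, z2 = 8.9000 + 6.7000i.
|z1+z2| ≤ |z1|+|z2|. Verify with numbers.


|z1| = sqrt((-0.7)^2 + (-5.9)^2) = sqrt(35.3) = 5.9414
|z2| = sqrt(8.9^2 + 6.7^2) = sqrt(124.1) = 11.1400
z1+z2 = 8.2000 + 0.8000i
|z1+z2| = sqrt(67.88) = 8.2389
|z1|+|z2| = 5.9414 + 11.1400 = 17.0814

|z1+z2| = 8.2389 ≤ |z1|+|z2| = 17.0814 (verified)


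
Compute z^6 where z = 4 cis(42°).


r^6 = 4^6 = 4096
n*theta = 6*42° = 252° = 252° (mod 360)
a = 4096*cos(252°) = -1265.7336
b = 4096*sin(252°) = -3895.5275

4096 cis(252°) = -1265.7336 - 3895.5275i


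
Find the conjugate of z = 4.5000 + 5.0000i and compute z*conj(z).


z_bar = 4.5000 - 5.0000i
z*z_bar = 4.5^2 + 5^2 = 20.25 + 25 = 45.25

z_bar = 4.5000 - 5.0000i, z*z_bar = 45.25


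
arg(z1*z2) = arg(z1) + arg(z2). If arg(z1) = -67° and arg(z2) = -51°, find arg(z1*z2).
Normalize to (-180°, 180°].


arg(z1*z2) = -67° - 51° = -118°
Normalized to (-180°, 180°]: -118°

-118°


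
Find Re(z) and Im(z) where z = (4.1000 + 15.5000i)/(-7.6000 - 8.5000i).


Multiply by conjugate: (4.1000 + 15.5000i)(-7.6000 + 8.5000i) / ((-7.6)^2 + (-8.5)^2)
Numerator real = 4.1*(-7.6) + 15.5*(-8.5) = -162.91
Numerator imag = 15.5*(-7.6) - 4.1*(-8.5) = -82.95
Denominator = 130.01
Re(z) = -162.91/130.01 = -1.2531
Im(z) = -82.95/130.01 = -0.6380

Re(z) = -1.2531, Im(z) = -0.6380


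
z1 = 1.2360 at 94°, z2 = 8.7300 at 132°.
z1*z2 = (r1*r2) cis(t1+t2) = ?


r = 1.2360 * 8.7300 = 10.7903
theta = 94° + 132° = 226° = 226° (mod 360)

10.7903 cis(226°)


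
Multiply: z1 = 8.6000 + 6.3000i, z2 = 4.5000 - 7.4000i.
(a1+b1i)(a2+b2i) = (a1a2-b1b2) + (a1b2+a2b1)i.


Real = 8.6*4.5 - 6.3*(-7.4) = 38.7 - (-46.62) = 85.32
Imag = 8.6*(-7.4) + 4.5*6.3 = -63.64 + 28.35 = -35.29

85.3200 - 35.2900i


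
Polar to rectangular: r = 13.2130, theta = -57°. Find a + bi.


a = 13.2130*cos(-57°) = 13.2130*0.54464 = 7.1963
b = 13.2130*sin(-57°) = 13.2130*(-0.838671) = -11.0814

7.1963 - 11.0814i


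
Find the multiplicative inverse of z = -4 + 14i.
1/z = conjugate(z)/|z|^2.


|z|^2 = 16+196 = 212
1/z = (-4 - 14i)/212

1/z = -0.0189 - 0.0660i


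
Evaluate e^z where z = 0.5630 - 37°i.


e^0.5630 = 1.7559
cos(-37°) = 0.7986
sin(-37°) = -0.6018
Real = 1.7559*0.7986 = 1.4023
Imag = 1.7559*(-0.6018) = -1.0567

1.4023 - 1.0567i


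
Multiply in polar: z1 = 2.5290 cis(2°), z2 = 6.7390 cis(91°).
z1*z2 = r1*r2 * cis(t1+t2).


r = 2.5290 * 6.7390 = 17.0429
theta = 2° + 91° = 93° = 93° (mod 360)

17.0429 cis(93°)


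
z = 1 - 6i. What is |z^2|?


|z| = sqrt(1+36) = sqrt(37) = 6.0828
|z^2| = |z|^2 = (sqrt(37))^2 = 37

|z^2| = 37


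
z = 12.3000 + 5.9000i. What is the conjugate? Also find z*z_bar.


z_bar = 12.3000 - 5.9000i
z*z_bar = 12.3^2 + 5.9^2 = 151.29 + 34.81 = 186.1

z_bar = 12.3000 - 5.9000i, z*z_bar = 186.1


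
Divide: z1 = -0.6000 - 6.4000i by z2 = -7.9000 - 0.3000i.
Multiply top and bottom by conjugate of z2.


Conjugate of z2 = -7.9000 + 0.3000i
Numerator: (-0.6000 - 6.4000i)(-7.9000 + 0.3000i) = 6.6600 + 50.3800i
Denominator: (-7.9)^2 + (-0.3)^2 = 62.5
Result = (6.6600 + 50.3800i)/62.5

0.1066 + 0.8061i


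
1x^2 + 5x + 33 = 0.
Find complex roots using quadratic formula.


disc = 5^2 - 4*1*33 = 25 - 132 = -107
sqrt(|disc|) = sqrt(107) = 10.3441
Real part = -5/(2*1) = -2.5000
Imag part = 10.3441/(2*1) = 5.1720

-2.5000 ± 5.1720i


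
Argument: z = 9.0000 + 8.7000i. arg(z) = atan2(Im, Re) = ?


Re = 9, Im = 8.7
arg = atan2(8.7, 9) = 44.0290 degrees

arg(z) = 44.0290 degrees


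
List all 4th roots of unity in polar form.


The 4th roots of unity are cis(360k/4°) for k=0..3
Angle step = 360/4 = 90°
Primitive root: cis(90°)
Primitive root = 0 + 1.0000i

4 roots at angles: 0°, 90°, 180°, 270°


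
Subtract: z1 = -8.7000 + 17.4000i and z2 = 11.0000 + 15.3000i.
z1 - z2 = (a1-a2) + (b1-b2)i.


Real: -8.7 - 11 = -19.7
Imag: 17.4 - 15.3 = 2.1

-19.7000 + 2.1000i


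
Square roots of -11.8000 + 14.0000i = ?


|z| = sqrt(139.24+196) = 18.3096
sqrt((|z|+a)/2) = sqrt((18.3096+(-11.8))/2) = sqrt(3.2548) = 1.8041
sqrt((|z|-a)/2) = sqrt((18.3096-(-11.8))/2) = sqrt(15.0548) = 3.8800

±(1.8041 + 3.8800i) i.e. 1.8041 + 3.8800i and -1.8041 - 3.8800i


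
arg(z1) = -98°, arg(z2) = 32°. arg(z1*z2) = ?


arg(z1*z2) = -98° + 32° = -66°
Normalized to (-180°, 180°]: -66°

-66°


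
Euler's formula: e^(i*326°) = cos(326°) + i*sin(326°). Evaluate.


cos(326°) = 0.8290
sin(326°) = -0.5592

e^(i*326°) = 0.8290 - 0.5592i


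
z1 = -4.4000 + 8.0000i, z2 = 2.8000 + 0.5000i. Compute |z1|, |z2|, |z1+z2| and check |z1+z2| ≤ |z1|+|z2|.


|z1| = sqrt((-4.4)^2 + 8^2) = sqrt(83.36) = 9.1302
|z2| = sqrt(2.8^2 + 0.5^2) = sqrt(8.09) = 2.8443
z1+z2 = -1.6000 + 8.5000i
|z1+z2| = sqrt(74.81) = 8.6493
|z1|+|z2| = 9.1302 + 2.8443 = 11.9745

|z1+z2| = 8.6493 ≤ |z1|+|z2| = 11.9745 (verified)


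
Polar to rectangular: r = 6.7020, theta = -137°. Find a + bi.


a = 6.7020*cos(-137°) = 6.7020*(-0.73135) = -4.9015
b = 6.7020*sin(-137°) = 6.7020*(-0.682) = -4.5708

-4.9015 - 4.5708i


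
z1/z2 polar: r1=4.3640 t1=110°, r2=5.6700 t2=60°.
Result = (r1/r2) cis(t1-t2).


r = 4.3640 / 5.6700 = 0.7697
theta = 110° - 60° = 50° = 50° (mod 360)

0.7697 cis(50°)


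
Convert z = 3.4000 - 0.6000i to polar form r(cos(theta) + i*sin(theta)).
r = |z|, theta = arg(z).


r = sqrt(11.56+0.36) = sqrt(11.92) = 3.4525
theta = atan2(-0.6, 3.4) = -10.0080 degrees

r = 3.4525, theta = -10.0080 degrees


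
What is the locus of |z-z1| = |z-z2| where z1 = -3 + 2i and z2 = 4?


Equal distances means the locus is the perpendicular bisector of z1 and z2.
Midpoint = ((-3+4)/2, (2+0)/2) = (0.5000, 1.0000)

Perpendicular bisector through (0.5000, 1.0000)


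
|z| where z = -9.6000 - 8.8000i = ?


|z| = sqrt((-9.6)^2 + (-8.8)^2) = sqrt(92.16 + 77.44) = sqrt(169.6) = 13.0231

|z| = 13.0231


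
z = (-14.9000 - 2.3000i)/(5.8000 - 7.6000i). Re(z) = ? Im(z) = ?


Multiply by conjugate: (-14.9000 - 2.3000i)(5.8000 + 7.6000i) / (5.8^2 + (-7.6)^2)
Numerator real = -14.9*5.8 - (2.3)*(-7.6) = -68.94
Numerator imag = -2.3*5.8 - (-14.9)*(-7.6) = -126.58
Denominator = 91.4
Re(z) = -68.94/91.4 = -0.7543
Im(z) = -126.58/91.4 = -1.3849

Re(z) = -0.7543, Im(z) = -1.3849


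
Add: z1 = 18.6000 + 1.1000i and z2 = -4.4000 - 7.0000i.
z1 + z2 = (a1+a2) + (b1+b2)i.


Real: 18.6 - 4.4 = 14.2
Imag: 1.1 - 7 = -5.9

14.2000 - 5.9000i


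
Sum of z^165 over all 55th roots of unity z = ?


The roots are w_k = w^k with w = e^(2*pi*i/55), and (w^k)^165 = (w^165)^k.
So S = 1 + u + u^2 + ... + u^(54) with u = w^165.
165 = 3*55 + 0, so 165 is a multiple of 55 and u = (w^55)^3 = 1.
Every one of the 55 terms equals 1: S = 55

S = 55


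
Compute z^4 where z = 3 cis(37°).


r^4 = 3^4 = 81
n*theta = 4*37° = 148° = 148° (mod 360)
a = 81*cos(148°) = -68.6919
b = 81*sin(148°) = 42.9235

81 cis(148°) = -68.6919 + 42.9235i


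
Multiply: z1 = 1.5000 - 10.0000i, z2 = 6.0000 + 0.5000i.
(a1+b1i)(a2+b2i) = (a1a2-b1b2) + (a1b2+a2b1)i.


Real = 1.5*6 - (-10)*0.5 = 9 - (-5) = 14
Imag = 1.5*0.5 + 6*(-10) = 0.75 - (60) = -59.25

14.0000 - 59.2500i


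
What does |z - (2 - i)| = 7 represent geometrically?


|z - z0| = r is a circle with center z0 and radius r.
Center = (2, -1), radius = 7

Circle with center (2, -1) and radius 7


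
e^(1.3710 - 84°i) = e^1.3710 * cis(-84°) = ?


e^1.3710 = 3.9393
cos(-84°) = 0.10453
sin(-84°) = -0.99452
Real = 3.9393*0.10453 = 0.4118
Imag = 3.9393*(-0.99452) = -3.9177

0.4118 - 3.9177i


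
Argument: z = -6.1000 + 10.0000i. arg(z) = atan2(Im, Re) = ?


Re = -6.1, Im = 10
arg = atan2(10, -6.1) = 121.3832 degrees

arg(z) = 121.3832 degrees


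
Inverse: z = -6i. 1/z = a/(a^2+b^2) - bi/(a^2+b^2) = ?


|z|^2 = 0+36 = 36
1/z = (0 + 6i)/36

1/z = 0 + 0.1667i


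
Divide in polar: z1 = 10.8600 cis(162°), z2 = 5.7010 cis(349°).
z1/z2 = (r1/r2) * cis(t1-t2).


r = 10.8600 / 5.7010 = 1.9049
theta = 162° - 349° = -187° = 173° (mod 360)

1.9049 cis(173°)


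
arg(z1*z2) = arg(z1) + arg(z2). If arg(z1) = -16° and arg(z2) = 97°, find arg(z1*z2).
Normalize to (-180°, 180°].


arg(z1*z2) = -16° + 97° = 81°
Normalized to (-180°, 180°]: 81°

81°


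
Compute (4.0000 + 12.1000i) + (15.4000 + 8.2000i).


Real: 4 + 15.4 = 19.4
Imag: 12.1 + 8.2 = 20.3

19.4000 + 20.3000i


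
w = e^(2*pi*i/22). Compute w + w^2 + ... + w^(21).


With w = e^(2*pi*i/22), all 22 of the 22th roots of unity w^0 = 1, w, ..., w^(21) sum to 0: 1 + w + ... + w^(21) = (1 - w^22)/(1 - w) = 0 since w^22 = 1, w ≠ 1.
Removing the root 1: w + w^2 + ... + w^(21) = 0 - 1 = -1

Sum = -1


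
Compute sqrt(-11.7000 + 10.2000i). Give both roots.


|z| = sqrt(136.89+104.04) = 15.5219
sqrt((|z|+a)/2) = sqrt((15.5219+(-11.7))/2) = sqrt(1.9110) = 1.3824
sqrt((|z|-a)/2) = sqrt((15.5219-(-11.7))/2) = sqrt(13.6110) = 3.6893

±(1.3824 + 3.6893i) i.e. 1.3824 + 3.6893i and -1.3824 - 3.6893i


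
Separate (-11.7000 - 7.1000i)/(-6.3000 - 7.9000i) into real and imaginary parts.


Multiply by conjugate: (-11.7000 - 7.1000i)(-6.3000 + 7.9000i) / ((-6.3)^2 + (-7.9)^2)
Numerator real = -11.7*(-6.3) - (7.1)*(-7.9) = 129.8
Numerator imag = -7.1*(-6.3) - (-11.7)*(-7.9) = -47.7
Denominator = 102.1
Re(z) = 129.8/102.1 = 1.2713
Im(z) = -47.7/102.1 = -0.4672

Re(z) = 1.2713, Im(z) = -0.4672


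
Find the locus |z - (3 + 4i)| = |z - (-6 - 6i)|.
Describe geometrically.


Equal distances means the locus is the perpendicular bisector of z1 and z2.
Midpoint = ((3+(-6))/2, (4+(-6))/2) = (-1.5000, -1.0000)

Perpendicular bisector through (-1.5000, -1.0000)


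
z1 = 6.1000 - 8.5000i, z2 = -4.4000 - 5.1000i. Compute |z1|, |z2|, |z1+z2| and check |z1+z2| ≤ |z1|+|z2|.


|z1| = sqrt(6.1^2 + (-8.5)^2) = sqrt(109.46) = 10.4623
|z2| = sqrt((-4.4)^2 + (-5.1)^2) = sqrt(45.37) = 6.7357
z1+z2 = 1.7000 - 13.6000i
|z1+z2| = sqrt(187.85) = 13.7058
|z1|+|z2| = 10.4623 + 6.7357 = 17.1980

|z1+z2| = 13.7058 ≤ |z1|+|z2| = 17.1980 (verified)


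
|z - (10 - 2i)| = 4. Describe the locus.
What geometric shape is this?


|z - z0| = r is a circle with center z0 and radius r.
Center = (10, -2), radius = 4

Circle with center (10, -2) and radius 4


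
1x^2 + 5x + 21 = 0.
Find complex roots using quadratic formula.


disc = 5^2 - 4*1*21 = 25 - 84 = -59
sqrt(|disc|) = sqrt(59) = 7.6811
Real part = -5/(2*1) = -2.5000
Imag part = 7.6811/(2*1) = 3.8406

-2.5000 ± 3.8406i


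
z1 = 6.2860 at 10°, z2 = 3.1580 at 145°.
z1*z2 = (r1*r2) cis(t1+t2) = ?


r = 6.2860 * 3.1580 = 19.8512
theta = 10° + 145° = 155° = 155° (mod 360)

19.8512 cis(155°)


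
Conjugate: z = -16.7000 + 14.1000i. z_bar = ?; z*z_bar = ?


z_bar = -16.7000 - 14.1000i
z*z_bar = (-16.7)^2 + 14.1^2 = 278.89 + 198.81 = 477.7

z_bar = -16.7000 - 14.1000i, z*z_bar = 477.7


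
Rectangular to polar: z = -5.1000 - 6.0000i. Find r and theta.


r = sqrt(26.01+36) = sqrt(62.01) = 7.8746
theta = atan2(-6, -5.1) = -130.3645 degrees

r = 7.8746, theta = -130.3645 degrees


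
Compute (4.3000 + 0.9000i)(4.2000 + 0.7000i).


Real = 4.3*4.2 - 0.9*0.7 = 18.06 - 0.63 = 17.43
Imag = 4.3*0.7 + 4.2*0.9 = 3.01 + 3.78 = 6.79

17.4300 + 6.7900i


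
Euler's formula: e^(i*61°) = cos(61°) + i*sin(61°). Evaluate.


cos(61°) = 0.4848
sin(61°) = 0.8746

e^(i*61°) = 0.4848 + 0.8746i


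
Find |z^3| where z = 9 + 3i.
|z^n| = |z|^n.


|z| = sqrt(81+9) = sqrt(90) = 9.4868
|z^3| = |z|^3 = (sqrt(90))^3 = 90*sqrt(90)

|z^3| = 90*sqrt(90) ≈ 853.8150


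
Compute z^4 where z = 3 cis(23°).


r^4 = 3^4 = 81
n*theta = 4*23° = 92° = 92° (mod 360)
a = 81*cos(92°) = -2.8269
b = 81*sin(92°) = 80.9507

81 cis(92°) = -2.8269 + 80.9507i


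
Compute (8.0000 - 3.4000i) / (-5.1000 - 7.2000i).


Conjugate of z2 = -5.1000 + 7.2000i
Numerator: (8.0000 - 3.4000i)(-5.1000 + 7.2000i) = -16.3200 + 74.9400i
Denominator: (-5.1)^2 + (-7.2)^2 = 77.85
Result = (-16.3200 + 74.9400i)/77.85

-0.2096 + 0.9626i


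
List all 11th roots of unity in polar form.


The 11th roots of unity are cis(360k/11°) for k=0..10
Angle step = 360/11 = 32.7273°
Primitive root: cis(32.7273°)
Primitive root = 0.8413 + 0.5406i

11 roots at angles: 0°, 32.7273°, 65.4545°, 98.1818°, 130.9091°, 163.6364°, 196.3636°, 229.0909°, 261.8182°, 294.5455°, 327.2727°


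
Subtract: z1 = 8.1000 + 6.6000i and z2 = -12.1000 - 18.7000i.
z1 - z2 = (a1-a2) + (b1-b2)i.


Real: 8.1 + 12.1 = 20.2
Imag: 6.6 + 18.7 = 25.3

20.2000 + 25.3000i


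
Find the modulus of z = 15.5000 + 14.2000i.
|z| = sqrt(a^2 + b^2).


|z| = sqrt(15.5^2 + 14.2^2) = sqrt(240.25 + 201.64) = sqrt(441.89) = 21.0212

|z| = 21.0212


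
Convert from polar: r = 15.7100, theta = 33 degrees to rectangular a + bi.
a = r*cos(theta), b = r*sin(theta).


a = 15.7100*cos(33°) = 15.7100*0.83867 = 13.1755
b = 15.7100*sin(33°) = 15.7100*0.54464 = 8.5563

13.1755 + 8.5563i


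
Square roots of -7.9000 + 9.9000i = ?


|z| = sqrt(62.41+98.01) = 12.6657
sqrt((|z|+a)/2) = sqrt((12.6657+(-7.9))/2) = sqrt(2.3829) = 1.5436
sqrt((|z|-a)/2) = sqrt((12.6657-(-7.9))/2) = sqrt(10.2829) = 3.2067

±(1.5436 + 3.2067i) i.e. 1.5436 + 3.2067i and -1.5436 - 3.2067i


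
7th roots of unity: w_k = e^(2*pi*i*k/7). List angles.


The 7th roots of unity are cis(360k/7°) for k=0..6
Angle step = 360/7 = 51.4286°
Primitive root: cis(51.4286°)
Primitive root = 0.6235 + 0.7818i

7 roots at angles: 0°, 51.4286°, 102.8571°, 154.2857°, 205.7143°, 257.1429°, 308.5714°


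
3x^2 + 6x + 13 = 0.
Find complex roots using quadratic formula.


disc = 6^2 - 4*3*13 = 36 - 156 = -120
sqrt(|disc|) = sqrt(120) = 10.9545
Real part = -6/(2*3) = -1.0000
Imag part = 10.9545/(2*3) = 1.8257

-1.0000 ± 1.8257i


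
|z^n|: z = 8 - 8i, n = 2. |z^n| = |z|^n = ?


|z| = sqrt(64+64) = sqrt(128) = 11.3137
|z^2| = |z|^2 = (sqrt(128))^2 = 128

|z^2| = 128


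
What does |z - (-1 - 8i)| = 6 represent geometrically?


|z - z0| = r is a circle with center z0 and radius r.
Center = (-1, -8), radius = 6

Circle with center (-1, -8) and radius 6


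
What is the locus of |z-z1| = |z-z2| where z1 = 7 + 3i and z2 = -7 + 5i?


Equal distances means the locus is the perpendicular bisector of z1 and z2.
Midpoint = ((7+(-7))/2, (3+5)/2) = (0, 4.0000)

Perpendicular bisector through (0, 4.0000)


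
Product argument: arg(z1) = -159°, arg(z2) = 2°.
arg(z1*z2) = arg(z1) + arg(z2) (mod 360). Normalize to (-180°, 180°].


arg(z1*z2) = -159° + 2° = -157°
Normalized to (-180°, 180°]: -157°

-157°


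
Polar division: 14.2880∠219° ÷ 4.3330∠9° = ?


r = 14.2880 / 4.3330 = 3.2975
theta = 219° - 9° = 210° = 210° (mod 360)

3.2975 cis(210°)


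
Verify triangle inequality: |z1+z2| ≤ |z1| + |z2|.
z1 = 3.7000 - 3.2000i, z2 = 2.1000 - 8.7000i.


|z1| = sqrt(3.7^2 + (-3.2)^2) = sqrt(23.93) = 4.8918
|z2| = sqrt(2.1^2 + (-8.7)^2) = sqrt(80.1) = 8.9499
z1+z2 = 5.8000 - 11.9000i
|z1+z2| = sqrt(175.25) = 13.2382
|z1|+|z2| = 4.8918 + 8.9499 = 13.8417

|z1+z2| = 13.2382 ≤ |z1|+|z2| = 13.8417 (verified)


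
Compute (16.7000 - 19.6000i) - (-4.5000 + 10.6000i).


Real: 16.7 + 4.5 = 21.2
Imag: -19.6 - 10.6 = -30.2

21.2000 - 30.2000i


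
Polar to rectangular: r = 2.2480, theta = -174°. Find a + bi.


a = 2.2480*cos(-174°) = 2.2480*(-0.99452) = -2.2357
b = 2.2480*sin(-174°) = 2.2480*(-0.10453) = -0.2350

-2.2357 - 0.2350i


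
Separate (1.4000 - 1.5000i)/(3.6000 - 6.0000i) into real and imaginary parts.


Multiply by conjugate: (1.4000 - 1.5000i)(3.6000 + 6.0000i) / (3.6^2 + (-6)^2)
Numerator real = 1.4*3.6 - (1.5)*(-6) = 14.04
Numerator imag = -1.5*3.6 - 1.4*(-6) = 3
Denominator = 48.96
Re(z) = 14.04/48.96 = 0.2868
Im(z) = 3/48.96 = 0.0613

Re(z) = 0.2868, Im(z) = 0.0613


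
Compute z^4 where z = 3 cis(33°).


r^4 = 3^4 = 81
n*theta = 4*33° = 132° = 132° (mod 360)
a = 81*cos(132°) = -54.1996
b = 81*sin(132°) = 60.1947

81 cis(132°) = -54.1996 + 60.1947i
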